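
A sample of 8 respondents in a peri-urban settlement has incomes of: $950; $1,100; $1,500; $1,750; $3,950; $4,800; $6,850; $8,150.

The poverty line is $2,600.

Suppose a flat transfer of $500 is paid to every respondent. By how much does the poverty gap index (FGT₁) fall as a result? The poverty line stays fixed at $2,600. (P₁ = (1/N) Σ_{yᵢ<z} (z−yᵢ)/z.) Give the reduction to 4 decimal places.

0.0962

Before: below the line — $950, $1,100, $1,500, $1,750; poverty gap index (FGT₁) = 0.245192.
After the $500 transfer: below the line — $1,450, $1,600, $2,000, $2,250; poverty gap index (FGT₁) = 0.149038.
Reduction = 0.245192 − 0.149038 = 0.0962.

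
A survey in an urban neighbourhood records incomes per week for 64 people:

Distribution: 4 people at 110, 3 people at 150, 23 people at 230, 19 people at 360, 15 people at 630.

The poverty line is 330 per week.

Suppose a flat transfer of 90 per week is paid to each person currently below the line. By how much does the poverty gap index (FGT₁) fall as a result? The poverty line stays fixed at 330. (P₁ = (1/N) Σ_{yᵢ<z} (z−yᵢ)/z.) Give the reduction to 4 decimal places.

Before: below the line — 4×110, 3×150, 23×230; poverty gap index (FGT₁) = 0.176136.
After the 90 transfer: below the line — 4×200, 3×240, 23×320; poverty gap index (FGT₁) = 0.048295.
Reduction = 0.176136 − 0.048295 = 0.1278.

0.1278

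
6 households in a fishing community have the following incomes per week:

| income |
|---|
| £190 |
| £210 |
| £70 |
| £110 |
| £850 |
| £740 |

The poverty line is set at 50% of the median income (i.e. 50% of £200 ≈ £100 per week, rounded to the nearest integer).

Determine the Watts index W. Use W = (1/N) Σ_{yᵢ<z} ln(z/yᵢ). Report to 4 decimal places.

0.0594

Below z: £70 (q = 1 of N = 6).
Log gaps: ln(100/70) = 0.3567.
W = 0.356675 / 6 = 0.0594.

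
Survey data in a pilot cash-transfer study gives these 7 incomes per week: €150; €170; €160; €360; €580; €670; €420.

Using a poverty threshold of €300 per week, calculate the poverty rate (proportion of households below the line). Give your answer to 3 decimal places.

3 of the 7 households have income below €300.
H = 3/7 = 0.429.

0.429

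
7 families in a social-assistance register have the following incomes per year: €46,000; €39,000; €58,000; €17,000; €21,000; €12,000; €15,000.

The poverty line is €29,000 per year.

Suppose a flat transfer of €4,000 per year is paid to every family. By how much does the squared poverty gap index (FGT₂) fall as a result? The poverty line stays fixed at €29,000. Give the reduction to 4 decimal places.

0.0584

Before: below the line — €12,000, €15,000, €17,000, €21,000; squared poverty gap index (FGT₂) = 0.117717.
After the €4,000 transfer: below the line — €16,000, €19,000, €21,000, €25,000; squared poverty gap index (FGT₂) = 0.059283.
Reduction = 0.117717 − 0.059283 = 0.0584.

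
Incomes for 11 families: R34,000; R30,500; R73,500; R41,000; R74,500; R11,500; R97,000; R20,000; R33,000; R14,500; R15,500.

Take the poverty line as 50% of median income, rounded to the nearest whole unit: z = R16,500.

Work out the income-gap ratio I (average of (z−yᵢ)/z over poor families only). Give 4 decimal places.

0.1616

Below the line: R11,500, R14,500, R15,500 (q = 3 of N = 11).
Shortfall ratios (z−y)/z: 0.3030, 0.1212, 0.0606; sum = 0.484848.
I averages over the q = 3 poor units only: 0.484848 / 3 = 0.1616.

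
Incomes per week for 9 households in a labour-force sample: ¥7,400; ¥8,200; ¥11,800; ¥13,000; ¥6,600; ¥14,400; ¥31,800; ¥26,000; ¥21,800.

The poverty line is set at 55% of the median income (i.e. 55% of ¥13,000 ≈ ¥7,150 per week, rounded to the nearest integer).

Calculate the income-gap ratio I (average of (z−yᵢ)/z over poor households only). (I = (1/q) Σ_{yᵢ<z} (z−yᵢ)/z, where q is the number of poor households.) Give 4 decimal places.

0.0769

Below z: ¥6,600 (q = 1 of N = 9).
Shortfall ratios (z−y)/z: 0.0769; sum = 0.076923.
The income-gap ratio divides by q (the poor only): 0.076923 / 1 = 0.0769.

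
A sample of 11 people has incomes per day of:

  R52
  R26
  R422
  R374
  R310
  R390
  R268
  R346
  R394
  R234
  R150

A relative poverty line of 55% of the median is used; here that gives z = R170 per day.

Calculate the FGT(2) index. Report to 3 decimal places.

0.110

Below the line: R26, R52, R150 (q = 3 of N = 11).
Gap ratios (z−y)/z: (170−26)/170 = 0.8471; (170−52)/170 = 0.6941; (170−150)/170 = 0.1176.
Squared: 0.7175; 0.4818; 0.0138.
Sum = 1.213149; P₂ = 1.213149 / 11 = 0.110.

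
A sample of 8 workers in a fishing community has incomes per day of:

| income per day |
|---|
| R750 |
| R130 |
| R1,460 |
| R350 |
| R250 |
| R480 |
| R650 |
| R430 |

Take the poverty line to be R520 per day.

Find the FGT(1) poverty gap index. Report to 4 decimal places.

0.2308

Incomes under z: R130, R250, R350, R430, R480 (q = 5 of N = 8).
Shortfall ratios: (520−130)/520 = 0.7500; (520−250)/520 = 0.5192; (520−350)/520 = 0.3269; (520−430)/520 = 0.1731; (520−480)/520 = 0.0769.
Sum of shortfalls = 1.846154; P₁ averages over all N: 1.846154 / 8 = 0.2308.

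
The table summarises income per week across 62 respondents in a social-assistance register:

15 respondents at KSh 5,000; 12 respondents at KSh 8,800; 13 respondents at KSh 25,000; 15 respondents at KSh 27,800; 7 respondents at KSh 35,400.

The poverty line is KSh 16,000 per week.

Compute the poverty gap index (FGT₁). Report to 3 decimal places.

Poor units: 15×KSh 5,000, 12×KSh 8,800 (q = 27 of N = 62).
Shortfall ratios: (16000−5000)/16000 = 0.6875 (×15); (16000−8800)/16000 = 0.4500 (×12).
Σ = 15.712500. Dividing by the full population N = 62 gives P₁ = 0.253.

0.253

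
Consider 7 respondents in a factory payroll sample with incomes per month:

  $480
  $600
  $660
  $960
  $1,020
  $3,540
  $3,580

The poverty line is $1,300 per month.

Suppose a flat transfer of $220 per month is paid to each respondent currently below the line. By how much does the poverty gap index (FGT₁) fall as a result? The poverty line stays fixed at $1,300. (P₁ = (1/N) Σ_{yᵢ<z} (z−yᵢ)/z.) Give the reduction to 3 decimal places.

Before: below the line — $480, $600, $660, $960, $1,020; poverty gap index (FGT₁) = 0.30549.
After the $220 transfer: below the line — $700, $820, $880, $1,180, $1,240; poverty gap index (FGT₁) = 0.18462.
Reduction = 0.30549 − 0.18462 = 0.121.

0.121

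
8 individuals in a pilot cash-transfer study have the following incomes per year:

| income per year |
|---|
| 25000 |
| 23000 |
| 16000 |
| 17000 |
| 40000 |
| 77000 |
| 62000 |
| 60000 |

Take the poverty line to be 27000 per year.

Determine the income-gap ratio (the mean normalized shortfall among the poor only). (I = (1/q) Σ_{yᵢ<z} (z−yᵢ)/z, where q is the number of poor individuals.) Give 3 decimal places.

0.250

Incomes under z: 16000, 17000, 23000, 25000 (q = 4 of N = 8).
Shortfall ratios (z−y)/z: 0.4074, 0.3704, 0.1481, 0.0741; sum = 1.000000.
The income-gap ratio divides by q (the poor only): 1.000000 / 4 = 0.250.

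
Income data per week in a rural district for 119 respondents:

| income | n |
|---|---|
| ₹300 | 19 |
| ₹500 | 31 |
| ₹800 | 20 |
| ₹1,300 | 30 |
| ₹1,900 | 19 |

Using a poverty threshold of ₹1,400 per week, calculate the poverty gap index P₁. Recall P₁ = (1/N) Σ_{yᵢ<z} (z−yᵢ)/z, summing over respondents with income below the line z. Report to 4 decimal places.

Below z: 19×₹300, 31×₹500, 20×₹800, 30×₹1,300 (q = 100 of N = 119).
Shortfall ratios: (1400−300)/1400 = 0.7857 (×19); (1400−500)/1400 = 0.6429 (×31); (1400−800)/1400 = 0.4286 (×20); (1400−1300)/1400 = 0.0714 (×30).
Sum of shortfalls = 45.571429; P₁ averages over all N: 45.571429 / 119 = 0.3830.

0.3830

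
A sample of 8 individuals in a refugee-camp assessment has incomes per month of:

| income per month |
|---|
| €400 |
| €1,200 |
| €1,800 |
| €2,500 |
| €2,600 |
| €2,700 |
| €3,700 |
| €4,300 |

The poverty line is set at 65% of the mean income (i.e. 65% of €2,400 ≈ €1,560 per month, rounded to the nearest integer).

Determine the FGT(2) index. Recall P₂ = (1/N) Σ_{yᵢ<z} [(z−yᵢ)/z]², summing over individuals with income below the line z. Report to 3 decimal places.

Below the line: €400, €1,200 (q = 2 of N = 8).
Shortfall ratios: (1560−400)/1560 = 0.7436; (1560−1200)/1560 = 0.2308.
Squared: 0.5529; 0.0533.
Sum = 0.606180; P₂ = 0.606180 / 8 = 0.076.

0.076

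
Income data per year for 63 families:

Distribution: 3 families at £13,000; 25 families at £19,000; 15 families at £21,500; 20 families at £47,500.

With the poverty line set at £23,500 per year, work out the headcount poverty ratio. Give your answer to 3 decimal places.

43 of the 63 families have income below £23,500.
H = 43/63 = 0.683.

0.683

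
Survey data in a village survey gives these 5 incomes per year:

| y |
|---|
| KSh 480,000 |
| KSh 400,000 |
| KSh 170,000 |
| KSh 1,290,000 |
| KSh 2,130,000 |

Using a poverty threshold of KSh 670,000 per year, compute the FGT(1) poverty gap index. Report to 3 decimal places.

Poor units: KSh 170,000, KSh 400,000, KSh 480,000 (q = 3 of N = 5).
Normalized shortfalls: (670000−170000)/670000 = 0.7463; (670000−400000)/670000 = 0.4030; (670000−480000)/670000 = 0.2836.
Sum of shortfalls = 1.432836; P₁ averages over all N: 1.432836 / 5 = 0.287.

0.287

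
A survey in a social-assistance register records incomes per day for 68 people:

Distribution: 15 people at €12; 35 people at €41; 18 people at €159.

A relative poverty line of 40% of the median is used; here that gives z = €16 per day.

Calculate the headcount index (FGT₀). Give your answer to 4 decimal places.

15 of the 68 people have income below €16.
H = 15/68 = 0.2206.

0.2206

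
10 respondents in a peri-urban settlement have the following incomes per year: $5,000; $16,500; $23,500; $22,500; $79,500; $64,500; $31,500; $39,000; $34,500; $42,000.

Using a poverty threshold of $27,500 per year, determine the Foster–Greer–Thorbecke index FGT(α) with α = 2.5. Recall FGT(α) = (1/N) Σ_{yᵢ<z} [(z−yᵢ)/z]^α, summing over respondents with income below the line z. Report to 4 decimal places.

Poor units: $5,000, $16,500, $22,500, $23,500 (q = 4 of N = 10).
Shortfall ratios: (27500−5000)/27500 = 0.8182; (27500−16500)/27500 = 0.4000; (27500−22500)/27500 = 0.1818; (27500−23500)/27500 = 0.1455.
Raised to α = 2.5: 0.60551; 0.10119; 0.01410; 0.00807.
Sum = 0.728872; FGT(2.5) = 0.728872 / 10 = 0.0729.

0.0729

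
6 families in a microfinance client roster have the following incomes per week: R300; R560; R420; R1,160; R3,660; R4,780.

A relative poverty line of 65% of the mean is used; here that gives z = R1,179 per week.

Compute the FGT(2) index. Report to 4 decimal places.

0.2077

Below the line: R300, R420, R560, R1,160 (q = 4 of N = 6).
Shortfall ratios: (1179−300)/1179 = 0.7455; (1179−420)/1179 = 0.6438; (1179−560)/1179 = 0.5250; (1179−1160)/1179 = 0.0161.
Squared: 0.5558; 0.4144; 0.2756; 0.0003.
Sum = 1.246182; P₂ = 1.246182 / 6 = 0.2077.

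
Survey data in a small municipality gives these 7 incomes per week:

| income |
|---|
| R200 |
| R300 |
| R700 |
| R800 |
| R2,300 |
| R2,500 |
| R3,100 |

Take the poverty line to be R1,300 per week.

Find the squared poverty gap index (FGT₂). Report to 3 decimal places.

Poor units: R200, R300, R700, R800 (q = 4 of N = 7).
Gap ratios (z−y)/z: (1300−200)/1300 = 0.8462; (1300−300)/1300 = 0.7692; (1300−700)/1300 = 0.4615; (1300−800)/1300 = 0.3846.
Squared: 0.7160; 0.5917; 0.2130; 0.1479.
Sum = 1.668639; P₂ = 1.668639 / 7 = 0.238.

0.238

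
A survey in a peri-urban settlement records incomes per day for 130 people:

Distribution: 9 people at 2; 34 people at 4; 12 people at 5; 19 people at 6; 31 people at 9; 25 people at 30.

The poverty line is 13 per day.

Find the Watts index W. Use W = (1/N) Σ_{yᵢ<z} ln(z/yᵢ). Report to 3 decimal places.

0.727

Below z: 9×2, 34×4, 12×5, 19×6, 31×9 (q = 105 of N = 130).
Log gaps: ln(13/2) = 1.8718 (×9); ln(13/4) = 1.1787 (×34); ln(13/5) = 0.9555 (×12); ln(13/6) = 0.7732 (×19); ln(13/9) = 0.3677 (×31).
W = 94.476703 / 130 = 0.727.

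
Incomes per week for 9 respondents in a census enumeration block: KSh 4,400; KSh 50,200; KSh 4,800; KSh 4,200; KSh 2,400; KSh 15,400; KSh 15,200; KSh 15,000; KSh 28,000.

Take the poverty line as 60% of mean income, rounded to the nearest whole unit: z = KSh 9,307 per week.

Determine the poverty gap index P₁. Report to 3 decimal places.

Incomes under z: KSh 2,400, KSh 4,200, KSh 4,400, KSh 4,800 (q = 4 of N = 9).
Normalized shortfalls: (9307−2400)/9307 = 0.7421; (9307−4200)/9307 = 0.5487; (9307−4400)/9307 = 0.5272; (9307−4800)/9307 = 0.4843.
Sum of shortfalls = 2.302353; P₁ averages over all N: 2.302353 / 9 = 0.256.

0.256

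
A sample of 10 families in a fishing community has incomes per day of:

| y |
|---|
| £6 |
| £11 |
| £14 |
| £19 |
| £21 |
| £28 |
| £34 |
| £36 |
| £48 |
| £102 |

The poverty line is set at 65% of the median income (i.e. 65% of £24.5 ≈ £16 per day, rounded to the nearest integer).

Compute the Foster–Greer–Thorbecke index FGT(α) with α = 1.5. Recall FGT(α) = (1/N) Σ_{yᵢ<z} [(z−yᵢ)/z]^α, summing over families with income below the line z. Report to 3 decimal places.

0.071

Below z: £6, £11, £14 (q = 3 of N = 10).
Gap ratios (z−y)/z: (16−6)/16 = 0.6250; (16−11)/16 = 0.3125; (16−14)/16 = 0.1250.
Raised to α = 1.5: 0.49411; 0.17469; 0.04419.
Sum = 0.712993; FGT(1.5) = 0.712993 / 10 = 0.071.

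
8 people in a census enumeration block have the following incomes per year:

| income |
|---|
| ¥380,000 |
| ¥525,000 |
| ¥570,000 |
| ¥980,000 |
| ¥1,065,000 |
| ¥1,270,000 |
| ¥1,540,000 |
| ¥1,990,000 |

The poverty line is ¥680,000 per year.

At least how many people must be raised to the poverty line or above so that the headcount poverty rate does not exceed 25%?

1

3 of the 8 people are poor, so H = 3/8 = 0.375.
A headcount ratio of at most 25% allows at most ⌊0.25 × 8⌋ = 2 poor people.
So at least 3 − 2 = 1 must be lifted.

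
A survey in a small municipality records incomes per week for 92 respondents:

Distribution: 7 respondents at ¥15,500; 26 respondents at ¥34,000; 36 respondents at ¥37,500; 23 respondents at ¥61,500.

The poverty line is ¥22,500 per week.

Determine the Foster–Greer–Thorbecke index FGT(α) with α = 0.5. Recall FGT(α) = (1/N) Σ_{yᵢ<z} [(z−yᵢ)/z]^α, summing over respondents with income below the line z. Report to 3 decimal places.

Poor units: 7×¥15,500 (q = 7 of N = 92).
Normalized shortfalls: (22500−15500)/22500 = 0.3111 (×7).
Raised to α = 0.5: 0.55777 (×7).
Sum = 3.904413; FGT(0.5) = 3.904413 / 92 = 0.042.

0.042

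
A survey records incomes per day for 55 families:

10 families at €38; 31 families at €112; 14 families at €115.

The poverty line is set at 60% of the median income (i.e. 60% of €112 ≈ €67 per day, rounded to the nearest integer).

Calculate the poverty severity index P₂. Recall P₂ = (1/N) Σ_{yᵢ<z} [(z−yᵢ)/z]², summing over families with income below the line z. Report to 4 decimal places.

Incomes under z: 10×€38 (q = 10 of N = 55).
Gap ratios (z−y)/z: (67−38)/67 = 0.4328 (×10).
Squared: 0.1873 (×10).
Sum = 1.873468; P₂ = 1.873468 / 55 = 0.0341.

0.0341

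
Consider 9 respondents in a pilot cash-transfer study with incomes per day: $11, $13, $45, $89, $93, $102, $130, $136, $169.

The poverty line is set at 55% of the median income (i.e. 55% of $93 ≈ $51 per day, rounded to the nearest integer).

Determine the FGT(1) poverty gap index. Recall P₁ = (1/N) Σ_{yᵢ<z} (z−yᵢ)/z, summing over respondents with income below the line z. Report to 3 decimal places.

0.183

Below z: $11, $13, $45 (q = 3 of N = 9).
Normalized shortfalls: (51−11)/51 = 0.7843; (51−13)/51 = 0.7451; (51−45)/51 = 0.1176.
Sum of shortfalls = 1.647059; P₁ averages over all N: 1.647059 / 9 = 0.183.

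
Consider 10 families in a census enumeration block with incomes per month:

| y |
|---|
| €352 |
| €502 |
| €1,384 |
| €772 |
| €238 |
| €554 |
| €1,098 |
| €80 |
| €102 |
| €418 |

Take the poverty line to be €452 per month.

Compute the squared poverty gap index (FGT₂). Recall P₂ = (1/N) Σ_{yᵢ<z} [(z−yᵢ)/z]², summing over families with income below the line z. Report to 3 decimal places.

Below the line: €80, €102, €238, €352, €418 (q = 5 of N = 10).
Gap ratios (z−y)/z: (452−80)/452 = 0.8230; (452−102)/452 = 0.7743; (452−238)/452 = 0.4735; (452−352)/452 = 0.2212; (452−418)/452 = 0.0752.
Squared: 0.6773; 0.5996; 0.2242; 0.0489; 0.0057.
Sum = 1.555701; P₂ = 1.555701 / 10 = 0.156.

0.156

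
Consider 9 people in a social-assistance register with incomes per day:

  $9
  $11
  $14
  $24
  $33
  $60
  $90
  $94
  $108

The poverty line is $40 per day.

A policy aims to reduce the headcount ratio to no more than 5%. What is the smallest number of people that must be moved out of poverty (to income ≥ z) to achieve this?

5

5 of the 9 people are poor, so H = 5/9 = 0.556.
A headcount ratio of at most 5% allows at most ⌊0.05 × 9⌋ = 0 poor people.
So at least 5 − 0 = 5 must be lifted.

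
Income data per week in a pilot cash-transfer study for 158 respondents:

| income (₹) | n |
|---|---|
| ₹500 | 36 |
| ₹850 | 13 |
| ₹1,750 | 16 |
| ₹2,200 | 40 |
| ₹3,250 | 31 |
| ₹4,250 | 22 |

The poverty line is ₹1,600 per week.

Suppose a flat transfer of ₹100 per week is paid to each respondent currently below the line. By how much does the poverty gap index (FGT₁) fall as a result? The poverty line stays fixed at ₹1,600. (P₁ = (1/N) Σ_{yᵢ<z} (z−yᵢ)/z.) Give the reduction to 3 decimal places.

Before: below the line — 36×₹500, 13×₹850; poverty gap index (FGT₁) = 0.19521.
After the ₹100 transfer: below the line — 36×₹600, 13×₹950; poverty gap index (FGT₁) = 0.17583.
Reduction = 0.19521 − 0.17583 = 0.019.

0.019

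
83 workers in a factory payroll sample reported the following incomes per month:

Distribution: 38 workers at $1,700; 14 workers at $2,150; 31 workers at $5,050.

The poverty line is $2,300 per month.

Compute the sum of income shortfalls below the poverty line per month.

Poor units: 38×$1,700, 14×$2,150 (q = 52 of N = 83).
Individual gaps: 38×(2300−1700) = 22800; 14×(2300−2150) = 2100.
Aggregate gap = $24,900.

$24,900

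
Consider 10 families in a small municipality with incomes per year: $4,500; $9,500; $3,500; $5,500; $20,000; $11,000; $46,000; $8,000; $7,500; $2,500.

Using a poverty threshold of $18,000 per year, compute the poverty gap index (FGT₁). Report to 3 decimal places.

Poor units: $2,500, $3,500, $4,500, $5,500, $7,500, $8,000, $9,500, $11,000 (q = 8 of N = 10).
Gap ratios (z−y)/z: (18000−2500)/18000 = 0.8611; (18000−3500)/18000 = 0.8056; (18000−4500)/18000 = 0.7500; (18000−5500)/18000 = 0.6944; (18000−7500)/18000 = 0.5833; (18000−8000)/18000 = 0.5556; (18000−9500)/18000 = 0.4722; (18000−11000)/18000 = 0.3889.
Sum of shortfalls = 5.111111; P₁ averages over all N: 5.111111 / 10 = 0.511.

0.511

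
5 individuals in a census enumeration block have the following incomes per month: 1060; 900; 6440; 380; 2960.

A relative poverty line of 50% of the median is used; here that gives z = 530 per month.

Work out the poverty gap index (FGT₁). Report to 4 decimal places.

Below z: 380 (q = 1 of N = 5).
Gap ratios (z−y)/z: (530−380)/530 = 0.2830.
Sum of shortfalls = 0.283019; P₁ averages over all N: 0.283019 / 5 = 0.0566.

0.0566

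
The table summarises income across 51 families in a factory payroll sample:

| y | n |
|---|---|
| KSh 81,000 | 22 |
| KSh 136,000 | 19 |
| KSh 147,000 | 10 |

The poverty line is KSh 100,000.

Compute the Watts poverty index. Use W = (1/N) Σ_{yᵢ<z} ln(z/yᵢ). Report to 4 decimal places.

Below z: 22×KSh 81,000 (q = 22 of N = 51).
Log shortfalls: ln(100000/81000) = 0.2107 (×22).
W = 4.635863 / 51 = 0.0909.

0.0909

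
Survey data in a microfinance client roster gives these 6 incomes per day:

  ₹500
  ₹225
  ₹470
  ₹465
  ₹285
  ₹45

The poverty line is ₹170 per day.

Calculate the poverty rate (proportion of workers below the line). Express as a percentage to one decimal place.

1 of the 6 workers have income below ₹170.
H = 1/6 = 16.7%.

16.7%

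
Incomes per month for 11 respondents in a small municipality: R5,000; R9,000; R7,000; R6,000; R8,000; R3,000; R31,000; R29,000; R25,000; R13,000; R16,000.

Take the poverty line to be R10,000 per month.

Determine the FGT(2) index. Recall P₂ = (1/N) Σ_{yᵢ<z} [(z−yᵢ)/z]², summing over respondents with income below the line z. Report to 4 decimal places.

0.0945

Below the line: R3,000, R5,000, R6,000, R7,000, R8,000, R9,000 (q = 6 of N = 11).
Shortfall ratios: (10000−3000)/10000 = 0.7000; (10000−5000)/10000 = 0.5000; (10000−6000)/10000 = 0.4000; (10000−7000)/10000 = 0.3000; (10000−8000)/10000 = 0.2000; (10000−9000)/10000 = 0.1000.
Squared: 0.4900; 0.2500; 0.1600; 0.0900; 0.0400; 0.0100.
Sum = 1.040000; P₂ = 1.040000 / 11 = 0.0945.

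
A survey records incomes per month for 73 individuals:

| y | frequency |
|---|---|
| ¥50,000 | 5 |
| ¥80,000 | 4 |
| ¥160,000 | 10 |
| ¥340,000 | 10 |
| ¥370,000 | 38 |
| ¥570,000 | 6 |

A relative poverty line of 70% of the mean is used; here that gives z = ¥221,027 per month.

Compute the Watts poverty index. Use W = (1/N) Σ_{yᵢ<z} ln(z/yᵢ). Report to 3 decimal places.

0.202

Below z: 5×¥50,000, 4×¥80,000, 10×¥160,000 (q = 19 of N = 73).
ln(z/y) terms: ln(221027/50000) = 1.4863 (×5); ln(221027/80000) = 1.0163 (×4); ln(221027/160000) = 0.3231 (×10).
W = 14.727453 / 73 = 0.202.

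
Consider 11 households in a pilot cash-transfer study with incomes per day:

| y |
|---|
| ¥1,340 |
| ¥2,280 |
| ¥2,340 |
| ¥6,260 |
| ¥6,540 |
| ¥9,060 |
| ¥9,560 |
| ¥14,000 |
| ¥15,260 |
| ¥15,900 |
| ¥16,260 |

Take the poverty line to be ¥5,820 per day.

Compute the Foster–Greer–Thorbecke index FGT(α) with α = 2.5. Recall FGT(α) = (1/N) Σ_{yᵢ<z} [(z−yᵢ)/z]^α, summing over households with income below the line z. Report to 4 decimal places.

0.0986

Poor units: ¥1,340, ¥2,280, ¥2,340 (q = 3 of N = 11).
Gap ratios (z−y)/z: (5820−1340)/5820 = 0.7698; (5820−2280)/5820 = 0.6082; (5820−2340)/5820 = 0.5979.
Raised to α = 2.5: 0.51986; 0.28854; 0.27647.
Sum = 1.084863; FGT(2.5) = 1.084863 / 11 = 0.0986.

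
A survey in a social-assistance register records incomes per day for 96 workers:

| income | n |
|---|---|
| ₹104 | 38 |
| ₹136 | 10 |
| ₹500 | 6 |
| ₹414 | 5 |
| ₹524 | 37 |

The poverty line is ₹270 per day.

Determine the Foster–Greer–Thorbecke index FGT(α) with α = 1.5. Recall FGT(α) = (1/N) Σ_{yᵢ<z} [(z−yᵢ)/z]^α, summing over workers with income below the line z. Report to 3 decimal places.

0.227

Below the line: 38×₹104, 10×₹136 (q = 48 of N = 96).
Shortfall ratios: (270−104)/270 = 0.6148 (×38); (270−136)/270 = 0.4963 (×10).
Raised to α = 1.5: 0.48208 (×38); 0.34963 (×10).
Sum = 21.815252; FGT(1.5) = 21.815252 / 96 = 0.227.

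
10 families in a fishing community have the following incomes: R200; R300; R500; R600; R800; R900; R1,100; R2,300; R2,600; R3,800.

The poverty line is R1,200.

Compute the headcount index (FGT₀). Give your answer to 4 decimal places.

7 of the 10 families have income below R1,200.
H = 7/10 = 0.7000.

0.7000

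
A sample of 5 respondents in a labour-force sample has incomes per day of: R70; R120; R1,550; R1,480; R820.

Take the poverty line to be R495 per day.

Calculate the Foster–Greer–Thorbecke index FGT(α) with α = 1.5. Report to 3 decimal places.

0.291

Incomes under z: R70, R120 (q = 2 of N = 5).
Relative gaps: (495−70)/495 = 0.8586; (495−120)/495 = 0.7576.
Raised to α = 1.5: 0.79556; 0.65939.
Sum = 1.454950; FGT(1.5) = 1.454950 / 5 = 0.291.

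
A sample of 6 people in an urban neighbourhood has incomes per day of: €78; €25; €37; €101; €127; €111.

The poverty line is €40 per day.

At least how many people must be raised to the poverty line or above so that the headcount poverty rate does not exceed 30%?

1

Currently q = 2 of N = 6 are below the line (H = 0.333).
A headcount ratio of at most 30% allows at most ⌊0.30 × 6⌋ = 1 poor people.
So at least 2 − 1 = 1 must be lifted.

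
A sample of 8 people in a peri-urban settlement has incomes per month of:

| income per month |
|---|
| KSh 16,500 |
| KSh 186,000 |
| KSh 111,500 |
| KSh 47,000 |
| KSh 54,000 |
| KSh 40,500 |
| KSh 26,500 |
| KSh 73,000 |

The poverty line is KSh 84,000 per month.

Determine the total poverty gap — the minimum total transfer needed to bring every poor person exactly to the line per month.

Poor units: KSh 16,500, KSh 26,500, KSh 40,500, KSh 47,000, KSh 54,000, KSh 73,000 (q = 6 of N = 8).
Individual gaps: 84000−16500 = 67500; 84000−26500 = 57500; 84000−40500 = 43500; 84000−47000 = 37000; 84000−54000 = 30000; 84000−73000 = 11000.
Aggregate gap = KSh 246,500.

KSh 246,500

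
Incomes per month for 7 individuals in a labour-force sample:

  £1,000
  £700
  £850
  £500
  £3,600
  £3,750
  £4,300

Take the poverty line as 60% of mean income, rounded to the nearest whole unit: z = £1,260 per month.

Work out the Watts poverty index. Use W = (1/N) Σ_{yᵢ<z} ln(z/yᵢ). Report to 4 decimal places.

0.3053

Poor units: £500, £700, £850, £1,000 (q = 4 of N = 7).
ln(z/y) terms: ln(1260/500) = 0.9243; ln(1260/700) = 0.5878; ln(1260/850) = 0.3936; ln(1260/1000) = 0.2311.
W = 2.136788 / 7 = 0.3053.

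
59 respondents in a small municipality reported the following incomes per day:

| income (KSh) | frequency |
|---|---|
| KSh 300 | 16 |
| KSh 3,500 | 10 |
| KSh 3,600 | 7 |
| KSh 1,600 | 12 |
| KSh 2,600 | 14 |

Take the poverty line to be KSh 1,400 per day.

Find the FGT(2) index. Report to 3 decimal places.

Below z: 16×KSh 300 (q = 16 of N = 59).
Relative gaps: (1400−300)/1400 = 0.7857 (×16).
Squared: 0.6173 (×16).
Sum = 9.877551; P₂ = 9.877551 / 59 = 0.167.

0.167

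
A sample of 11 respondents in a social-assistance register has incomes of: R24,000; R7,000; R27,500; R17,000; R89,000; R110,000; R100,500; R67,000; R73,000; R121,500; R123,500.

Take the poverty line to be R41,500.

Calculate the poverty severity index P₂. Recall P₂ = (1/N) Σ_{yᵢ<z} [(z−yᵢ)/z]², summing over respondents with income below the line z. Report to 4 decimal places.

0.1210

Poor units: R7,000, R17,000, R24,000, R27,500 (q = 4 of N = 11).
Relative gaps: (41500−7000)/41500 = 0.8313; (41500−17000)/41500 = 0.5904; (41500−24000)/41500 = 0.4217; (41500−27500)/41500 = 0.3373.
Squared: 0.6911; 0.3485; 0.1778; 0.1138.
Sum = 1.331253; P₂ = 1.331253 / 11 = 0.1210.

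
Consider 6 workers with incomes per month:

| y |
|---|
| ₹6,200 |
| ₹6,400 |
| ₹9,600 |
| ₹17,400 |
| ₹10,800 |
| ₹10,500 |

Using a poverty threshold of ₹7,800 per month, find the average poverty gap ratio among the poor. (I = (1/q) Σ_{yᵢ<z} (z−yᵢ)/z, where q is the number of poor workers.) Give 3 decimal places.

0.192

Below the line: ₹6,200, ₹6,400 (q = 2 of N = 6).
Shortfall ratios (z−y)/z: 0.2051, 0.1795; sum = 0.384615.
I averages over the q = 2 poor units only: 0.384615 / 2 = 0.192.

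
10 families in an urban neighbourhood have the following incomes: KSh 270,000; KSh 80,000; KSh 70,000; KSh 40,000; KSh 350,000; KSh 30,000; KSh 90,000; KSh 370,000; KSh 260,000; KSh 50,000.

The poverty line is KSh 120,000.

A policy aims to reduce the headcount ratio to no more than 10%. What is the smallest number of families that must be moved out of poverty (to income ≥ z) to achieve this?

5

Currently q = 6 of N = 10 are below the line (H = 0.600).
A headcount ratio of at most 10% allows at most ⌊0.10 × 10⌋ = 1 poor families.
So at least 6 − 1 = 5 must be lifted.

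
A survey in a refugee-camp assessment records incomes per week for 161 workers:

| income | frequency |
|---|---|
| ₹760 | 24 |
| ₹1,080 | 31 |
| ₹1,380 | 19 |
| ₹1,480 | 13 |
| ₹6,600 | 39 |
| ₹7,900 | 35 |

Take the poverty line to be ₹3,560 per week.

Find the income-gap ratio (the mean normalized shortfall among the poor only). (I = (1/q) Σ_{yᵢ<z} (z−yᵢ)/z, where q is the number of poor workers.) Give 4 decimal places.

Below the line: 24×₹760, 31×₹1,080, 19×₹1,380, 13×₹1,480 (q = 87 of N = 161).
Relative gaps: 0.7865 (×24), 0.6966 (×31), 0.6124 (×19), 0.5843 (×13); sum = 59.702247.
I averages over the q = 87 poor units only: 59.702247 / 87 = 0.6862.

0.6862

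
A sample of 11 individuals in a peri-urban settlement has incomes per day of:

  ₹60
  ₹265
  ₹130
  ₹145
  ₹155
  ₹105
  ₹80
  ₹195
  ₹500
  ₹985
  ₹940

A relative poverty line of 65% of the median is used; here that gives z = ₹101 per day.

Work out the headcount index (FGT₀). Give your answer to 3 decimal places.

0.182

2 of the 11 individuals have income below ₹101.
H = 2/11 = 0.182.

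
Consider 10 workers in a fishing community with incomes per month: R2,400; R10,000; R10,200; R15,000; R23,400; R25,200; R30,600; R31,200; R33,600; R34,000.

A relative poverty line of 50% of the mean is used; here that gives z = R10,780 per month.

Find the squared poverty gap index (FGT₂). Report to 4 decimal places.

Incomes under z: R2,400, R10,000, R10,200 (q = 3 of N = 10).
Relative gaps: (10780−2400)/10780 = 0.7774; (10780−10000)/10780 = 0.0724; (10780−10200)/10780 = 0.0538.
Squared: 0.6043; 0.0052; 0.0029.
Sum = 0.612427; P₂ = 0.612427 / 10 = 0.0612.

0.0612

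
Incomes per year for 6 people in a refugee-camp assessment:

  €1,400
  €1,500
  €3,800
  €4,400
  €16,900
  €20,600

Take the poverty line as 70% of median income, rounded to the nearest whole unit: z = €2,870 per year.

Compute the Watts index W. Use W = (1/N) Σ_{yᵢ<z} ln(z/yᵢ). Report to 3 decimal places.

0.228

Incomes under z: €1,400, €1,500 (q = 2 of N = 6).
ln(z/y) terms: ln(2870/1400) = 0.7178; ln(2870/1500) = 0.6488.
W = 1.366687 / 6 = 0.228.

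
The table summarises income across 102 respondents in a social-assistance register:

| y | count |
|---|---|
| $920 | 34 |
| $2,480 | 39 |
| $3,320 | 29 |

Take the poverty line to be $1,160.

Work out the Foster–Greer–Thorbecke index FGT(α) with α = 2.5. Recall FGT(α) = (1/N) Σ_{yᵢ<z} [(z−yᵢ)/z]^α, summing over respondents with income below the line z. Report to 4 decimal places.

0.0065

Poor units: 34×$920 (q = 34 of N = 102).
Relative gaps: (1160−920)/1160 = 0.2069 (×34).
Raised to α = 2.5: 0.01947 (×34).
Sum = 0.662006; FGT(2.5) = 0.662006 / 102 = 0.0065.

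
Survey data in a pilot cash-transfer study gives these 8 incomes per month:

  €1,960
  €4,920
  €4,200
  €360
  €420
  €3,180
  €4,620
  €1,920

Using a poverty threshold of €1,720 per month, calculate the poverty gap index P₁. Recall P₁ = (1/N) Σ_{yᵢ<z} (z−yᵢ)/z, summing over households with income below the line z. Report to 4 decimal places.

Incomes under z: €360, €420 (q = 2 of N = 8).
Relative gaps: (1720−360)/1720 = 0.7907; (1720−420)/1720 = 0.7558.
Sum of shortfalls = 1.546512; P₁ averages over all N: 1.546512 / 8 = 0.1933.

0.1933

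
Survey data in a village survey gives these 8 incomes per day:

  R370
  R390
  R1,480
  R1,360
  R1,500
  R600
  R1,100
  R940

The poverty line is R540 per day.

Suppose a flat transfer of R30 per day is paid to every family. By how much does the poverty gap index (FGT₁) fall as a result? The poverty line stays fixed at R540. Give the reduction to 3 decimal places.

0.014

Before: below the line — R370, R390; poverty gap index (FGT₁) = 0.07407.
After the R30 transfer: below the line — R400, R420; poverty gap index (FGT₁) = 0.06019.
Reduction = 0.07407 − 0.06019 = 0.014.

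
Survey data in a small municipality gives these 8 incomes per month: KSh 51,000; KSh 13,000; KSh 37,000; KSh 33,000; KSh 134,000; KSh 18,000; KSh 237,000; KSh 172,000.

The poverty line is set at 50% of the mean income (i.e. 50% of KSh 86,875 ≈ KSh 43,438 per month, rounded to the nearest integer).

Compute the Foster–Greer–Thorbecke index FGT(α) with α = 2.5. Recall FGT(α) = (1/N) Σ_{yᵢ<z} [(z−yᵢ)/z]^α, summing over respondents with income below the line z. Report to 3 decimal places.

Below the line: KSh 13,000, KSh 18,000, KSh 33,000, KSh 37,000 (q = 4 of N = 8).
Shortfall ratios: (43438−13000)/43438 = 0.7007; (43438−18000)/43438 = 0.5856; (43438−33000)/43438 = 0.2403; (43438−37000)/43438 = 0.1482.
Raised to α = 2.5: 0.41102; 0.26244; 0.02831; 0.00846.
Sum = 0.710226; FGT(2.5) = 0.710226 / 8 = 0.089.

0.089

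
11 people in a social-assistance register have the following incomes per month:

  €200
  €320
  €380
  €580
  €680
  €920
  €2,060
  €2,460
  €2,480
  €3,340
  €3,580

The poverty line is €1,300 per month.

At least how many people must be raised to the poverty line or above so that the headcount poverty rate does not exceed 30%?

3

Currently q = 6 of N = 11 are below the line (H = 0.545).
A headcount ratio of at most 30% allows at most ⌊0.30 × 11⌋ = 3 poor people.
So at least 6 − 3 = 3 must be lifted.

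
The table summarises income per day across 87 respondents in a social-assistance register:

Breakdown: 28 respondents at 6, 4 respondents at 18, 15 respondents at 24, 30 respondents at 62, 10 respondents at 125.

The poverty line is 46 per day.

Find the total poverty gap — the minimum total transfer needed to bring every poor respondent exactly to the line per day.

Incomes under z: 28×6, 4×18, 15×24 (q = 47 of N = 87).
Individual gaps: 28×(46−6) = 1120; 4×(46−18) = 112; 15×(46−24) = 330.
Aggregate gap = 1562.

1562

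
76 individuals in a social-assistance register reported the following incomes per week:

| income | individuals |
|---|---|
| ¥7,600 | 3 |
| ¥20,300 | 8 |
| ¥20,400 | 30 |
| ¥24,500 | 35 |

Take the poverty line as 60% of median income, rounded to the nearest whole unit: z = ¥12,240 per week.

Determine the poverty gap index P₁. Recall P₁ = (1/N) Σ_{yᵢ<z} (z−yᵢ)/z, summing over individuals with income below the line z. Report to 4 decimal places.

Below the line: 3×¥7,600 (q = 3 of N = 76).
Gap ratios (z−y)/z: (12240−7600)/12240 = 0.3791 (×3).
Sum of shortfalls = 1.137255; P₁ averages over all N: 1.137255 / 76 = 0.0150.

0.0150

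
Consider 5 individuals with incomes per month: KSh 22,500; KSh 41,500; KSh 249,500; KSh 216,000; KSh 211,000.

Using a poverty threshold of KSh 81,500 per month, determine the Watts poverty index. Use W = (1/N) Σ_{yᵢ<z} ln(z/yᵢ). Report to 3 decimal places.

Poor units: KSh 22,500, KSh 41,500 (q = 2 of N = 5).
Log gaps: ln(81500/22500) = 1.2871; ln(81500/41500) = 0.6749.
W = 1.961997 / 5 = 0.392.

0.392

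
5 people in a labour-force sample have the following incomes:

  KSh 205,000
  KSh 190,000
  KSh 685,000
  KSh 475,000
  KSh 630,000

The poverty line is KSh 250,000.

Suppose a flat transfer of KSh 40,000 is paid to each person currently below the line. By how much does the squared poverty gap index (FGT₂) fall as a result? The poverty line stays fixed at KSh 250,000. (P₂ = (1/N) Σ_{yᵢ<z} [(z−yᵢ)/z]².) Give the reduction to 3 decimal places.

Before: below the line — KSh 190,000, KSh 205,000; squared poverty gap index (FGT₂) = 0.01800.
After the KSh 40,000 transfer: below the line — KSh 230,000, KSh 245,000; squared poverty gap index (FGT₂) = 0.00136.
Reduction = 0.01800 − 0.00136 = 0.017.

0.017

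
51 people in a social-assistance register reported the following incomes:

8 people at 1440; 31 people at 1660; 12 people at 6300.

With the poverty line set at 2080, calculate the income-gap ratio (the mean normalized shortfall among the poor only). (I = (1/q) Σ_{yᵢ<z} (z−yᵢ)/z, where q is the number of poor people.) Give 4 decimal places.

Below z: 8×1440, 31×1660 (q = 39 of N = 51).
Shortfall ratios (z−y)/z: 0.3077 (×8), 0.2019 (×31); sum = 8.721154.
I averages over the q = 39 poor units only: 8.721154 / 39 = 0.2236.

0.2236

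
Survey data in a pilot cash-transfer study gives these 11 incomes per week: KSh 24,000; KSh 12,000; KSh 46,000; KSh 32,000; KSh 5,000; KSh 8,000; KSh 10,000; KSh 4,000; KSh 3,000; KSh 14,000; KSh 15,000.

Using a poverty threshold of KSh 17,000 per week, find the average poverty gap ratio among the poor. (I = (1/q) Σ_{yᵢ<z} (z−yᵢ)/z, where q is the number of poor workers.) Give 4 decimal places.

Below z: KSh 3,000, KSh 4,000, KSh 5,000, KSh 8,000, KSh 10,000, KSh 12,000, KSh 14,000, KSh 15,000 (q = 8 of N = 11).
Shortfall ratios (z−y)/z: 0.8235, 0.7647, 0.7059, 0.5294, 0.4118, 0.2941, 0.1765, 0.1176; sum = 3.823529.
I averages over the q = 8 poor units only: 3.823529 / 8 = 0.4779.

0.4779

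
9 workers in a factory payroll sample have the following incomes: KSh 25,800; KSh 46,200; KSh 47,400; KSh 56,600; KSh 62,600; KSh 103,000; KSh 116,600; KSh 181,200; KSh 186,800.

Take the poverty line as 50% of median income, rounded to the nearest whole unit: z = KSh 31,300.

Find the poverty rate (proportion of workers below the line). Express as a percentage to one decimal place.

1 of the 9 workers have income below KSh 31,300.
H = 1/9 = 11.1%.

11.1%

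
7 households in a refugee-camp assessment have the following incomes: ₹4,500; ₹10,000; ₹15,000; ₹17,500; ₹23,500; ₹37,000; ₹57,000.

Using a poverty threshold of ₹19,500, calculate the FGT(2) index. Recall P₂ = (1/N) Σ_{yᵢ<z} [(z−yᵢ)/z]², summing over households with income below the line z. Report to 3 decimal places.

0.128

Below z: ₹4,500, ₹10,000, ₹15,000, ₹17,500 (q = 4 of N = 7).
Relative gaps: (19500−4500)/19500 = 0.7692; (19500−10000)/19500 = 0.4872; (19500−15000)/19500 = 0.2308; (19500−17500)/19500 = 0.1026.
Squared: 0.5917; 0.2373; 0.0533; 0.0105.
Sum = 0.892834; P₂ = 0.892834 / 7 = 0.128.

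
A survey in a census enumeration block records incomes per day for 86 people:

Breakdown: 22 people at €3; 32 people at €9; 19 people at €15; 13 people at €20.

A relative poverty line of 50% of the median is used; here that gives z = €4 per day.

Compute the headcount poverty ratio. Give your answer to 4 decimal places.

0.2558

22 of the 86 people have income below €4.
H = 22/86 = 0.2558.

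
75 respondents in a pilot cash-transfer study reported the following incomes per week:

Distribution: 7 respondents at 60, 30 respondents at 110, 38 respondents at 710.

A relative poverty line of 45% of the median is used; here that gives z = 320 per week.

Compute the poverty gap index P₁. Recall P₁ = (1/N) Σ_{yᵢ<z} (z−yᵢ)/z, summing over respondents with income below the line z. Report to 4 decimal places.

Below z: 7×60, 30×110 (q = 37 of N = 75).
Relative gaps: (320−60)/320 = 0.8125 (×7); (320−110)/320 = 0.6562 (×30).
Sum of shortfalls = 25.375000; P₁ averages over all N: 25.375000 / 75 = 0.3383.

0.3383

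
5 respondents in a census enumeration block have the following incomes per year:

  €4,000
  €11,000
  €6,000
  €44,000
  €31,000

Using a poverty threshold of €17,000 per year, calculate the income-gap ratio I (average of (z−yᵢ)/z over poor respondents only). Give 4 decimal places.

Below z: €4,000, €6,000, €11,000 (q = 3 of N = 5).
Relative gaps: 0.7647, 0.6471, 0.3529; sum = 1.764706.
The income-gap ratio divides by q (the poor only): 1.764706 / 3 = 0.5882.

0.5882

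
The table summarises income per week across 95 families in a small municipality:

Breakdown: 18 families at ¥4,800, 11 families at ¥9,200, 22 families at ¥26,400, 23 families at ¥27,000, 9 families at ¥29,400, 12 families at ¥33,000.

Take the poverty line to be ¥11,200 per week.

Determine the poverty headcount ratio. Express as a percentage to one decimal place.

29 of the 95 families have income below ¥11,200.
H = 29/95 = 30.5%.

30.5%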